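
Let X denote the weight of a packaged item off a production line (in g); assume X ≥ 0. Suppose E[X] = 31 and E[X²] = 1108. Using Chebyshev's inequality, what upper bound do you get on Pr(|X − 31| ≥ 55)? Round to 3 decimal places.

Var(X) = E[X²] − (E[X])² = 1108 − 961 = 147.
Chebyshev's inequality: Pr(|X − μ| ≥ t) ≤ Var(X)/t² = 147/3025 = 0.0486.

0.049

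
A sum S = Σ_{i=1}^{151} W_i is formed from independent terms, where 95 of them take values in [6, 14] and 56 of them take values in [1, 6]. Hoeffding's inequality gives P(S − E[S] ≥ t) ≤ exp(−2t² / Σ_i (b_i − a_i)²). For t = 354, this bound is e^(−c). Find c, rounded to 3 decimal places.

Σ(b_i − a_i)² = 95·8² + 56·5² = 7480.
c = 2t² / 7480 = 2·354² / 7480 = 33.5070.

33.507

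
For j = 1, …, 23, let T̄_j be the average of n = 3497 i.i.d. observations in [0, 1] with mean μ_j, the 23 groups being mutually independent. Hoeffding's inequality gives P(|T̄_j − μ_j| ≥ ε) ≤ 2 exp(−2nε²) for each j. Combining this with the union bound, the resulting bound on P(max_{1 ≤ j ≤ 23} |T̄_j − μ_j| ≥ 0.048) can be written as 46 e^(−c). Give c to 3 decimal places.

16.114

Union bound over the 23 events: P(max_{1 ≤ j ≤ 23} |T̄_j − μ_j| ≥ 0.048) ≤ 23·2·exp(−2nε²) = 46 exp(−2·3497·0.048²).
So c = 2·3497·0.048² = 16.1142.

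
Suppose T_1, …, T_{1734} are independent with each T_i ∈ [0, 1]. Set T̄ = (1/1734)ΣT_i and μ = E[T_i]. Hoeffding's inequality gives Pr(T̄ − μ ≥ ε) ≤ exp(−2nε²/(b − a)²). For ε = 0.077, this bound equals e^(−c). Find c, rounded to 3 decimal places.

c = 2nε²/(b − a)² = 2·1734·0.077² / 1² = 20.5618.

20.562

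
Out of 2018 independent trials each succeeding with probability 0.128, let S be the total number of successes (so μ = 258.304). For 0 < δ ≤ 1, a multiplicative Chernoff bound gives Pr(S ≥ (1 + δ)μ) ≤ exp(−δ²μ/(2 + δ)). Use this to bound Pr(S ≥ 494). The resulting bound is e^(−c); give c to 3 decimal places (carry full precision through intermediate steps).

73.843

Write 494 = (1 + δ)μ, so δ = 494/258.304 − 1 = 0.9124752…
Then the exponent is δ²μ/(2 + δ) = (494 − μ)² / (μ·(2 + δ)) = 73.843293.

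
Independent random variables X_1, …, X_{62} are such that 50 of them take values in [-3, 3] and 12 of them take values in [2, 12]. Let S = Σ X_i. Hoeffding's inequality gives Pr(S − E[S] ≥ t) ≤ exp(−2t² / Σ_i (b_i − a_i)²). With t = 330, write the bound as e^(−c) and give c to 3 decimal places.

72.600

Σ(b_i − a_i)² = 50·6² + 12·10² = 3000.
c = 2t² / 3000 = 2·330² / 3000 = 72.6000.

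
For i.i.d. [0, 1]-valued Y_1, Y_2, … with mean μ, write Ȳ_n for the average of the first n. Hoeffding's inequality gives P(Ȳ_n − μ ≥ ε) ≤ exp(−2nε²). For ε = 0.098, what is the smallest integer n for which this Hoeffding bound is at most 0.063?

Require exp(−2nε²) ≤ 0.063, i.e. 2nε² ≥ ln(1/0.063) = 2.764621.
So n ≥ 2.764621 / (2·0.098²) = 143.931.
The smallest integer n is 144.

144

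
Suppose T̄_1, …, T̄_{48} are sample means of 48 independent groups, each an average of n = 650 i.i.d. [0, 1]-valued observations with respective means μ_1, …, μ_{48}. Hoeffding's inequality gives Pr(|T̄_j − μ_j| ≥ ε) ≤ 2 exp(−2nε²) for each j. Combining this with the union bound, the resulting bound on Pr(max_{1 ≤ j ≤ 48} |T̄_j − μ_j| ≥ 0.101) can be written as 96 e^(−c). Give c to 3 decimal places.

13.261

Union bound over the 48 events: Pr(max_{1 ≤ j ≤ 48} |T̄_j − μ_j| ≥ 0.101) ≤ 48·2·exp(−2nε²) = 96 exp(−2·650·0.101²).
So c = 2·650·0.101² = 13.2613.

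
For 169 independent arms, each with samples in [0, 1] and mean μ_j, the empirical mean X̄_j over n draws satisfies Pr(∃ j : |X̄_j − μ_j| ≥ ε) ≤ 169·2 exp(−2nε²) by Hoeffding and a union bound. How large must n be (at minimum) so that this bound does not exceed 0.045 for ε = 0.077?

Need 2·169·exp(−2nε²) ≤ 0.045, i.e. exp(−2nε²) ≤ 0.045/338.
So 2nε² ≥ ln(338/0.045) = 8.924139.
Hence n ≥ 8.924139/(2·0.077²) = 752.584.
The smallest integer n is 753.

753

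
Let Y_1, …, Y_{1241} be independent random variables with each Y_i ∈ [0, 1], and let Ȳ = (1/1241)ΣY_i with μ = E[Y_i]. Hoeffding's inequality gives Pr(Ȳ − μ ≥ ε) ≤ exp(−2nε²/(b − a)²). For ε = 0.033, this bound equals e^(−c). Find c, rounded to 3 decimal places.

c = 2nε²/(b − a)² = 2·1241·0.033² / 1² = 2.7029.

2.703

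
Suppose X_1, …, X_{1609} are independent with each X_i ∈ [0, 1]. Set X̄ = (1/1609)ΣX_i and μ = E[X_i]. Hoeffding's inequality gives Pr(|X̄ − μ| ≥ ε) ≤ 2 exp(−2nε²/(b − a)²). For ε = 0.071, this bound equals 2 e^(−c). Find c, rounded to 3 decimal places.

16.222

c = 2nε²/(b − a)² = 2·1609·0.071² / 1² = 16.2219.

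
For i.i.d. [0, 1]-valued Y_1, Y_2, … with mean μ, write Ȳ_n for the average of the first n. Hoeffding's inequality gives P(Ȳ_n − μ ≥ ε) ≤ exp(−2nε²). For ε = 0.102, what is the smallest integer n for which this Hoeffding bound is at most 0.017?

196

Require exp(−2nε²) ≤ 0.017, i.e. 2nε² ≥ ln(1/0.017) = 4.074542.
So n ≥ 4.074542 / (2·0.102²) = 195.816.
The smallest integer n is 196.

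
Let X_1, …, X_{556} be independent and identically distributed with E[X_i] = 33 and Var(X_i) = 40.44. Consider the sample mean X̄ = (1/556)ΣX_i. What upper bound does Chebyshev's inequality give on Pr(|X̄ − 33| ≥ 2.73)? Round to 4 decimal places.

Var(X̄) = Var(X_i)/n = 40.44/556 = 0.072734.
Chebyshev: Pr(|X̄ − 33| ≥ 2.73) ≤ Var(X̄)/(2.73)² = 40.44/(556·2.73²) = 0.0098.

0.0098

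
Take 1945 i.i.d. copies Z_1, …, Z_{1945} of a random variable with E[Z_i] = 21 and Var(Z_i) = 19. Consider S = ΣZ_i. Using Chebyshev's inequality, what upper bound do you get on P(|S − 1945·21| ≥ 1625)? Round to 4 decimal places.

Var(S) = n·Var(Z_i) = 1945·19 = 36955.
Chebyshev: P(|S − 1945·21| ≥ 1625) ≤ Var(S)/1625² = 36955/2640625 = 0.0140.

0.0140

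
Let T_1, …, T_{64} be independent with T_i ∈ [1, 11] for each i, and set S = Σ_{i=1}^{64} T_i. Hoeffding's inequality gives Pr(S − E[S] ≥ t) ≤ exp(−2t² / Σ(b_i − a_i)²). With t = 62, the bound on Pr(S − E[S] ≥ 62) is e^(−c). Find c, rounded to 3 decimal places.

1.201

Σ(b_i − a_i)² = 64·(10)² = 6400.
c = 2t²/6400 = 2·62²/6400 = 1.2012.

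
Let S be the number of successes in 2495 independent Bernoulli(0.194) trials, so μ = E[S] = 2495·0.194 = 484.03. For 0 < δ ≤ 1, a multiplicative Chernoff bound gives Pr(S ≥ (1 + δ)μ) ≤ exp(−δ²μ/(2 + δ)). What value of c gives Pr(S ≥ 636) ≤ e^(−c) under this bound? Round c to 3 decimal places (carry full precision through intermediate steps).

20.620

Write 636 = (1 + δ)μ, so δ = 636/484.03 − 1 = 0.3139681…
Then the exponent is δ²μ/(2 + δ) = (636 − μ)² / (μ·(2 + δ)) = 20.619877.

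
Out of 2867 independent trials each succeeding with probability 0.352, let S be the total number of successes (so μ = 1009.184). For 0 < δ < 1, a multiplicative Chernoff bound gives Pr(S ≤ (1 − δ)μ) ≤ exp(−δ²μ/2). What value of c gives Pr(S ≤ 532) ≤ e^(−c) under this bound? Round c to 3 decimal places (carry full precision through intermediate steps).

112.816

Write 532 = (1 − δ)μ, so δ = 1 − 532/1009.184 = 0.4728414…
Then the exponent is δ²μ/2 = (μ − 532)²/(2μ) = 112.816181.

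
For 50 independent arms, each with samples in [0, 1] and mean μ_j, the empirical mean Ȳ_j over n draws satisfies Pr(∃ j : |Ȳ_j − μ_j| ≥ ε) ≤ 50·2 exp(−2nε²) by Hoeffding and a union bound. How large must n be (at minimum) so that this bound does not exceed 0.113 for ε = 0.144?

164

Need 2·50·exp(−2nε²) ≤ 0.113, i.e. exp(−2nε²) ≤ 0.113/100.
So 2nε² ≥ ln(100/0.113) = 6.785538.
Hence n ≥ 6.785538/(2·0.144²) = 163.617.
The smallest integer n is 164.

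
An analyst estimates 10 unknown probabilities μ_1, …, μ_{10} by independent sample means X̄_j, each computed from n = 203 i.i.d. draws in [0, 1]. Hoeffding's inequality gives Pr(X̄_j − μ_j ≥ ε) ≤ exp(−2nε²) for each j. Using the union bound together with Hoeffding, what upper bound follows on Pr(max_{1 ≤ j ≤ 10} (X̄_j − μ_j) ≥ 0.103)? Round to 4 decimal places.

0.1347

Per-experiment Hoeffding bound: exp(−2·203·0.103²) = exp(−4.30725) = 0.01347.
Union bound over 10 events: 10·0.01347 = 0.13470.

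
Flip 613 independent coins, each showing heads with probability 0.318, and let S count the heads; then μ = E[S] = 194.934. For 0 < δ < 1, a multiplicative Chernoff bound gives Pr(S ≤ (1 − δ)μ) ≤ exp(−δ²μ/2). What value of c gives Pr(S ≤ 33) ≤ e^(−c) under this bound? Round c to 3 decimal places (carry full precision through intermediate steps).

Write 33 = (1 − δ)μ, so δ = 1 − 33/194.934 = 0.8307119…
Then the exponent is δ²μ/2 = (μ − 33)²/(2μ) = 67.260253.

67.260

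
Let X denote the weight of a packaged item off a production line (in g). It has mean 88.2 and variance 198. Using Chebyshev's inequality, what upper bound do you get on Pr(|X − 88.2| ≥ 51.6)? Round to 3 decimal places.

0.074

Chebyshev: Pr(|X − μ| ≥ t) ≤ Var(X)/t².
Bound = 198 / 2662.56 = 0.0744.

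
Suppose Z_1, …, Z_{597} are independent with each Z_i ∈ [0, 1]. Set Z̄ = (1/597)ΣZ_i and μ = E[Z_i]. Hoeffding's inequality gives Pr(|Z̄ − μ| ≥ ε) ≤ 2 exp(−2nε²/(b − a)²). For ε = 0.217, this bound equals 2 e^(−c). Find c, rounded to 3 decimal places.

56.224

c = 2nε²/(b − a)² = 2·597·0.217² / 1² = 56.2243.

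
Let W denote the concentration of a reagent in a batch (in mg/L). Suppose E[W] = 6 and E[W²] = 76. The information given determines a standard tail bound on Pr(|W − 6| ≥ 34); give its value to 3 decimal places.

The first two moments determine the variance, so Chebyshev's inequality is the sharpest standard bound available.
Var(W) = E[W²] − (E[W])² = 76 − 36 = 40.
Chebyshev's inequality: Pr(|W − μ| ≥ t) ≤ Var(W)/t² = 40/1156 = 0.0346.

0.035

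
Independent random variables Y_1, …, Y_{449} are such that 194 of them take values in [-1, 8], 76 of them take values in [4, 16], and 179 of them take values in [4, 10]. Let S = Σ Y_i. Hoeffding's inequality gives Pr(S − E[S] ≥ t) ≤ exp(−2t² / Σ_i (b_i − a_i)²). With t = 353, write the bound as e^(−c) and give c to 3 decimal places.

7.529

Σ(b_i − a_i)² = 194·9² + 76·12² + 179·6² = 33102.
c = 2t² / 33102 = 2·353² / 33102 = 7.5288.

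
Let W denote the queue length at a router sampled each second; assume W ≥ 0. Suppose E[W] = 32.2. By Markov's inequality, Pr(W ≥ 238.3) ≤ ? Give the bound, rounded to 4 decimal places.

0.1351

Markov's inequality: for a non-negative random variable, Pr(W ≥ a) ≤ E[W]/a.
Here E[W] = 32.2 and a = 238.3, so the bound is 32.2/238.3 = 0.1351.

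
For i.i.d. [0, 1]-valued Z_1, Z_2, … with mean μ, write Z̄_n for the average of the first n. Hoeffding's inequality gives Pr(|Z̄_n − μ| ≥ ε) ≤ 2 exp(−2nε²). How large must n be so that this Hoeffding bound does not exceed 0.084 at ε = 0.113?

125

Require 2·exp(−2nε²) ≤ 0.084, i.e. 2nε² ≥ ln(2/0.084) = 3.170086.
So n ≥ 3.170086 / (2·0.113²) = 124.132.
The smallest integer n is 125.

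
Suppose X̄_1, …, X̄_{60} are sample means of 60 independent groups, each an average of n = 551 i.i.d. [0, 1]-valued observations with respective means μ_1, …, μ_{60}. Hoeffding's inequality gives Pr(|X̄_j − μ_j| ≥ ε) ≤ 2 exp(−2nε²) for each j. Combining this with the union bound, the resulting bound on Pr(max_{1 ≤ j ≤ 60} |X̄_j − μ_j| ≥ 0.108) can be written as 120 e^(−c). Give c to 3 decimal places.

12.854

Union bound over the 60 events: Pr(max_{1 ≤ j ≤ 60} |X̄_j − μ_j| ≥ 0.108) ≤ 60·2·exp(−2nε²) = 120 exp(−2·551·0.108²).
So c = 2·551·0.108² = 12.8537.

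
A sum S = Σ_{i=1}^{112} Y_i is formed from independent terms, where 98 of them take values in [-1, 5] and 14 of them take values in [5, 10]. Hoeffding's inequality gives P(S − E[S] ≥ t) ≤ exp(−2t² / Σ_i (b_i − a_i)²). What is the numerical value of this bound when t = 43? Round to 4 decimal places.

0.3854

Σ(b_i − a_i)² = 98·6² + 14·5² = 3878.
Exponent = 2·43² / 3878 = 0.95358.
Bound = exp(−0.95358) = 0.38536.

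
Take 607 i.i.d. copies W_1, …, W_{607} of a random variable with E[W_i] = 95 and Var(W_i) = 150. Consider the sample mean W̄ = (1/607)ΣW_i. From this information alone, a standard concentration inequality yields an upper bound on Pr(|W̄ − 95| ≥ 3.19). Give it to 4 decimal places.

With mean and variance of each term known, Chebyshev's inequality bounds the deviation of the sum (or sample mean).
Var(W̄) = Var(W_i)/n = 150/607 = 0.24712.
Chebyshev: Pr(|W̄ − 95| ≥ 3.19) ≤ Var(W̄)/(3.19)² = 150/(607·3.19²) = 0.0243.

0.0243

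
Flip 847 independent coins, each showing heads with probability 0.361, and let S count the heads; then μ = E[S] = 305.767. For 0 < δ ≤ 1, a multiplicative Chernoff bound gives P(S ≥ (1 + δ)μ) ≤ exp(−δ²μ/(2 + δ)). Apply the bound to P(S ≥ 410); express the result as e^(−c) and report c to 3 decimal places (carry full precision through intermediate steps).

Write 410 = (1 + δ)μ, so δ = 410/305.767 − 1 = 0.3408903…
Then the exponent is δ²μ/(2 + δ) = (410 − μ)² / (μ·(2 + δ)) = 15.178848.

15.179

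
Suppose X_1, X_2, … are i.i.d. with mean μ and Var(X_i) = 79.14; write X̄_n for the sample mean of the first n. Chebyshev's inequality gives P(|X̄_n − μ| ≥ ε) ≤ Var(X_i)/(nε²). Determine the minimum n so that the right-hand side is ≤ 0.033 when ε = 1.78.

757

Require 79.14/(n·1.78²) ≤ 0.033, i.e. n ≥ 79.14/(0.033·1.78²) = 756.906.
The smallest integer n is 757.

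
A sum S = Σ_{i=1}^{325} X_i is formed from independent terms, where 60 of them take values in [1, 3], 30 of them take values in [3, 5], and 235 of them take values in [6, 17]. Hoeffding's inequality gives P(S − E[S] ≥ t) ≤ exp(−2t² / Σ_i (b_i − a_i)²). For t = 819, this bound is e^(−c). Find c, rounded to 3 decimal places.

46.589

Σ(b_i − a_i)² = 60·2² + 30·2² + 235·11² = 28795.
c = 2t² / 28795 = 2·819² / 28795 = 46.5887.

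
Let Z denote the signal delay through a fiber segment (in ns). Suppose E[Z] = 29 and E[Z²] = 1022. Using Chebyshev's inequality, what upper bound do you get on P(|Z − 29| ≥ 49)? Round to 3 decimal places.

0.075

Var(Z) = E[Z²] − (E[Z])² = 1022 − 841 = 181.
Chebyshev's inequality: P(|Z − μ| ≥ t) ≤ Var(Z)/t² = 181/2401 = 0.0754.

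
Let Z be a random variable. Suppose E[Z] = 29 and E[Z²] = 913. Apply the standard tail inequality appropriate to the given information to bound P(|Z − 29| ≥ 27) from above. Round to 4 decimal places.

0.0988

The first two moments determine the variance, so Chebyshev's inequality is the sharpest standard bound available.
Var(Z) = E[Z²] − (E[Z])² = 913 − 841 = 72.
Chebyshev's inequality: P(|Z − μ| ≥ t) ≤ Var(Z)/t² = 72/729 = 0.0988.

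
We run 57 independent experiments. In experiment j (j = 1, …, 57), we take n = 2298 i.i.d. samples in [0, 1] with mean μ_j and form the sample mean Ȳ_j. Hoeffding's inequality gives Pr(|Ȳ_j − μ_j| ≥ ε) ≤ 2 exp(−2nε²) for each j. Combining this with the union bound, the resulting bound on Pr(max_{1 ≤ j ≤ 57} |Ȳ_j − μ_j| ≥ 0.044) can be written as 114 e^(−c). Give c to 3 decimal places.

Union bound over the 57 events: Pr(max_{1 ≤ j ≤ 57} |Ȳ_j − μ_j| ≥ 0.044) ≤ 57·2·exp(−2nε²) = 114 exp(−2·2298·0.044²).
So c = 2·2298·0.044² = 8.8979.

8.898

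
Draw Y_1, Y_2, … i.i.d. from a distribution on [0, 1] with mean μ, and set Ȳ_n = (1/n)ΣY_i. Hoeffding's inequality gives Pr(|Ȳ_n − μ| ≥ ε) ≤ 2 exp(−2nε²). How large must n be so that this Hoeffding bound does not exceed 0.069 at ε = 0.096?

Require 2·exp(−2nε²) ≤ 0.069, i.e. 2nε² ≥ ln(2/0.069) = 3.366796.
So n ≥ 3.366796 / (2·0.096²) = 182.660.
The smallest integer n is 183.

183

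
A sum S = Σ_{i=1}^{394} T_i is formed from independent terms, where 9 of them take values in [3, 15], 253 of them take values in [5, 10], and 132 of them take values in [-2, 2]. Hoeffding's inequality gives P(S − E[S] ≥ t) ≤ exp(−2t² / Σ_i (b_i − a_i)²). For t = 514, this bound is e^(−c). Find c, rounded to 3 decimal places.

Σ(b_i − a_i)² = 9·12² + 253·5² + 132·4² = 9733.
c = 2t² / 9733 = 2·514² / 9733 = 54.2887.

54.289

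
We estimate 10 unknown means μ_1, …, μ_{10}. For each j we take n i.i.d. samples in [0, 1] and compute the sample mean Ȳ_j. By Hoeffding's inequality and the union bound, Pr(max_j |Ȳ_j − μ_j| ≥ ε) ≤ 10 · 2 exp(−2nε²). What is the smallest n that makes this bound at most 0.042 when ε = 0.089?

Need 2·10·exp(−2nε²) ≤ 0.042, i.e. exp(−2nε²) ≤ 0.042/20.
So 2nε² ≥ ln(20/0.042) = 6.165818.
Hence n ≥ 6.165818/(2·0.089²) = 389.207.
The smallest integer n is 390.

390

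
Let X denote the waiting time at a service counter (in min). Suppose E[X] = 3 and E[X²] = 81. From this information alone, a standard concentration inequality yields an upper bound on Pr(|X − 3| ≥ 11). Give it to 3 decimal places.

The first two moments determine the variance, so Chebyshev's inequality is the sharpest standard bound available.
Var(X) = E[X²] − (E[X])² = 81 − 9 = 72.
Chebyshev's inequality: Pr(|X − μ| ≥ t) ≤ Var(X)/t² = 72/121 = 0.5950.

0.595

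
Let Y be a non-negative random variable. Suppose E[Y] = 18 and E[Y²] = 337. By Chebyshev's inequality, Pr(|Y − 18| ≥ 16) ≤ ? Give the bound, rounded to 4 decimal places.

0.0508

Var(Y) = E[Y²] − (E[Y])² = 337 − 324 = 13.
Chebyshev's inequality: Pr(|Y − μ| ≥ t) ≤ Var(Y)/t² = 13/256 = 0.0508.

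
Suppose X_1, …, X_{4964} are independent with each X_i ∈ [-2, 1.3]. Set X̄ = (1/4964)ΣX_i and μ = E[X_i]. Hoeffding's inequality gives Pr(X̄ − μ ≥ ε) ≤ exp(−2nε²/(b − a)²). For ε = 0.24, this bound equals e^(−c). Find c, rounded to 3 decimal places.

c = 2nε²/(b − a)² = 2·4964·0.24² / 3.3² = 52.5117.

52.512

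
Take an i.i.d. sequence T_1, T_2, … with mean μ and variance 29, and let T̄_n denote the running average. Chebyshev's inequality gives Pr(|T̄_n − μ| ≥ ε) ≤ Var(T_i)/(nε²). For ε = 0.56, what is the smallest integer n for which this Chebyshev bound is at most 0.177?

523

Require 29/(n·0.56²) ≤ 0.177, i.e. n ≥ 29/(0.177·0.56²) = 522.455.
The smallest integer n is 523.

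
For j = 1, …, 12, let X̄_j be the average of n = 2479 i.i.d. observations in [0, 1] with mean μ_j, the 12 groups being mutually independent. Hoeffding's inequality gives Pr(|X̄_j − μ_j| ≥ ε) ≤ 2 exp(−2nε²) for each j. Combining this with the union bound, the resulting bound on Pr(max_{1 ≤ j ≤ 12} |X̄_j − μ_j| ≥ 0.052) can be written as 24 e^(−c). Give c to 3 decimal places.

13.406

Union bound over the 12 events: Pr(max_{1 ≤ j ≤ 12} |X̄_j − μ_j| ≥ 0.052) ≤ 12·2·exp(−2nε²) = 24 exp(−2·2479·0.052²).
So c = 2·2479·0.052² = 13.4064.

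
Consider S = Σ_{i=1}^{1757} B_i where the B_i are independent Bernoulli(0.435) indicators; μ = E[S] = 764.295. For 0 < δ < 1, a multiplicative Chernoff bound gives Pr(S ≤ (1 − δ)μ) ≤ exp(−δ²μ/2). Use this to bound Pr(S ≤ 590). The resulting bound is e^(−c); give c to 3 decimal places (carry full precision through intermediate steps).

Write 590 = (1 − δ)μ, so δ = 1 − 590/764.295 = 0.2280468…
Then the exponent is δ²μ/2 = (μ − 590)²/(2μ) = 19.873705.

19.874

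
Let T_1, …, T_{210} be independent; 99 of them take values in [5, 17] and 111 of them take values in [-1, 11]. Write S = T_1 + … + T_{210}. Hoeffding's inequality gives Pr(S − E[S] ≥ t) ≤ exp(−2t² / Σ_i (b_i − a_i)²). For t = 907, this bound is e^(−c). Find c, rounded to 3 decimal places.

54.408

Σ(b_i − a_i)² = 99·12² + 111·12² = 30240.
c = 2t² / 30240 = 2·907² / 30240 = 54.4080.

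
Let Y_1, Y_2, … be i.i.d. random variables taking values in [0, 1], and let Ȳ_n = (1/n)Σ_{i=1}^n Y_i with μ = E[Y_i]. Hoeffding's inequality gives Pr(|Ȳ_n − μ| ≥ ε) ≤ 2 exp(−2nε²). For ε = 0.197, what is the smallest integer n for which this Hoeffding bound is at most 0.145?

34

Require 2·exp(−2nε²) ≤ 0.145, i.e. 2nε² ≥ ln(2/0.145) = 2.624169.
So n ≥ 2.624169 / (2·0.197²) = 33.809.
The smallest integer n is 34.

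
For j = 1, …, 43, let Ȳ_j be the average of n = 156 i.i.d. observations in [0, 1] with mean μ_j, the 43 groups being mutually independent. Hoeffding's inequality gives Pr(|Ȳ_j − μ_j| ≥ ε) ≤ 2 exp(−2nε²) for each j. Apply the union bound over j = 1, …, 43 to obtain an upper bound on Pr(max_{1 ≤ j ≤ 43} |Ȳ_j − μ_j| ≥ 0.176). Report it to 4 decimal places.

0.0055

Per-experiment Hoeffding bound: 2·exp(−2·156·0.176²) = 2·exp(−9.66451) = 0.00012699.
Union bound over 43 events: 43·0.00012699 = 0.00546.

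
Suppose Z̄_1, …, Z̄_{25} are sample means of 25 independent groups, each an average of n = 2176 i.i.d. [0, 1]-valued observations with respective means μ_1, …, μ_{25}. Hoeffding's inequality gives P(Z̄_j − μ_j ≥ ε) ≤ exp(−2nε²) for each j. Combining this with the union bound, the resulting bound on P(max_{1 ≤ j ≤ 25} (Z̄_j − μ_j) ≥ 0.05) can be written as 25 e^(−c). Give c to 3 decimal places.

10.880

Union bound over the 25 events: P(max_{1 ≤ j ≤ 25} (Z̄_j − μ_j) ≥ 0.05) ≤ 25·exp(−2nε²) = 25 exp(−2·2176·0.05²).
So c = 2·2176·0.05² = 10.8800.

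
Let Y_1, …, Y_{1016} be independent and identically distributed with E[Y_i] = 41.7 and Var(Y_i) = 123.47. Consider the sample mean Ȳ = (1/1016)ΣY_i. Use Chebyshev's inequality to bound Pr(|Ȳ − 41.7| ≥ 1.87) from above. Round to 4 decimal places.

0.0348

Var(Ȳ) = Var(Y_i)/n = 123.47/1016 = 0.12153.
Chebyshev: Pr(|Ȳ − 41.7| ≥ 1.87) ≤ Var(Ȳ)/(1.87)² = 123.47/(1016·1.87²) = 0.0348.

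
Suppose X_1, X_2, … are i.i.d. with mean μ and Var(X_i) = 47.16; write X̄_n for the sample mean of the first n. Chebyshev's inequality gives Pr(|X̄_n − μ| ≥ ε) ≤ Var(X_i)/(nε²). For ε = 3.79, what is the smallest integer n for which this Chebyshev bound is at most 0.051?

Require 47.16/(n·3.79²) ≤ 0.051, i.e. n ≥ 47.16/(0.051·3.79²) = 64.376.
The smallest integer n is 65.

65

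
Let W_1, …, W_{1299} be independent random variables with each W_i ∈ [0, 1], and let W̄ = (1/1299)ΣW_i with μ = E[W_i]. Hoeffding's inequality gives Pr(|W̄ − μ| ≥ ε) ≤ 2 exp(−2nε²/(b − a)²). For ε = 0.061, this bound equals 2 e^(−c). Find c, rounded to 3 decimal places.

c = 2nε²/(b − a)² = 2·1299·0.061² / 1² = 9.6672.

9.667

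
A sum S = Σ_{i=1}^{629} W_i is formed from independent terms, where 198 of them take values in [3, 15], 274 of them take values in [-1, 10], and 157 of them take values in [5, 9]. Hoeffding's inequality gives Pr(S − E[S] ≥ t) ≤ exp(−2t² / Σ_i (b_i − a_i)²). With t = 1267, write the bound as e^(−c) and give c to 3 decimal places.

50.026

Σ(b_i − a_i)² = 198·12² + 274·11² + 157·4² = 64178.
c = 2t² / 64178 = 2·1267² / 64178 = 50.0261.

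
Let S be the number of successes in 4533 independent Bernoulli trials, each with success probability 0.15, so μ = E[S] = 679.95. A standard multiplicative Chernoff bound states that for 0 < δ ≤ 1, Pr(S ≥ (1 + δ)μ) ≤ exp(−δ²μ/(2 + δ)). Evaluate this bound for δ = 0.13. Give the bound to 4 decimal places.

Exponent = δ²μ/(2 + δ) = 0.13²·679.95/2.13 = 5.3949.
Bound = exp(−5.3949) = 0.00454.

0.0045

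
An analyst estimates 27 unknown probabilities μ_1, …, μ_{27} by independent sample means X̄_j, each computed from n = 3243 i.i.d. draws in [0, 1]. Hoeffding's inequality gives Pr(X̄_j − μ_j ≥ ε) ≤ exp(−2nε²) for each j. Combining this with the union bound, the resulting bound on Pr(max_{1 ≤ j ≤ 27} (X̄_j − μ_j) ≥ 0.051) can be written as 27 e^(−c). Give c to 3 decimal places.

Union bound over the 27 events: Pr(max_{1 ≤ j ≤ 27} (X̄_j − μ_j) ≥ 0.051) ≤ 27·exp(−2nε²) = 27 exp(−2·3243·0.051²).
So c = 2·3243·0.051² = 16.8701.

16.870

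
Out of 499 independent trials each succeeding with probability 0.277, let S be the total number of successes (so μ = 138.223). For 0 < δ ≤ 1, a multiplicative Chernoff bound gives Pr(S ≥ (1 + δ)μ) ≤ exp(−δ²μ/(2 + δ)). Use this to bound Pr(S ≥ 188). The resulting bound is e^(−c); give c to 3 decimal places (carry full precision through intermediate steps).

7.595

Write 188 = (1 + δ)μ, so δ = 188/138.223 − 1 = 0.360121…
Then the exponent is δ²μ/(2 + δ) = (188 − μ)² / (μ·(2 + δ)) = 7.595264.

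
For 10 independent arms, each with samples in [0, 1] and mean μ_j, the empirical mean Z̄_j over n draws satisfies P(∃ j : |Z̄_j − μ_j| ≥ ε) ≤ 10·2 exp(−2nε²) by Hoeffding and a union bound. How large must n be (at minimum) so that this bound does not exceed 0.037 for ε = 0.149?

Need 2·10·exp(−2nε²) ≤ 0.037, i.e. exp(−2nε²) ≤ 0.037/20.
So 2nε² ≥ ln(20/0.037) = 6.292570.
Hence n ≥ 6.292570/(2·0.149²) = 141.718.
The smallest integer n is 142.

142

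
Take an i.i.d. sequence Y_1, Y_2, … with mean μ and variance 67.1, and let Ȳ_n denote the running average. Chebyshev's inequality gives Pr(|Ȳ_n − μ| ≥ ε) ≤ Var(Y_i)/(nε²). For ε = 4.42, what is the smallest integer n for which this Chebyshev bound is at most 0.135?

26

Require 67.1/(n·4.42²) ≤ 0.135, i.e. n ≥ 67.1/(0.135·4.42²) = 25.442.
The smallest integer n is 26.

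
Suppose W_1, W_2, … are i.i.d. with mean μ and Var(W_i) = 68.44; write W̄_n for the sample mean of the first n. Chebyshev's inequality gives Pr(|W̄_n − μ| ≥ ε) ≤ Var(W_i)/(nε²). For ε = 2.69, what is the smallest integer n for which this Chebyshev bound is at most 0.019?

Require 68.44/(n·2.69²) ≤ 0.019, i.e. n ≥ 68.44/(0.019·2.69²) = 497.797.
The smallest integer n is 498.

498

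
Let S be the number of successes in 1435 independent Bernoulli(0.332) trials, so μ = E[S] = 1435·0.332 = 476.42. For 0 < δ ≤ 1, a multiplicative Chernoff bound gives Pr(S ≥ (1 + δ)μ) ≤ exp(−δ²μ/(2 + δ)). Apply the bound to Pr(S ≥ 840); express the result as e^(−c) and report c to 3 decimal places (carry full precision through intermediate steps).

100.417

Write 840 = (1 + δ)μ, so δ = 840/476.42 − 1 = 0.7631502…
Then the exponent is δ²μ/(2 + δ) = (840 − μ)² / (μ·(2 + δ)) = 100.416597.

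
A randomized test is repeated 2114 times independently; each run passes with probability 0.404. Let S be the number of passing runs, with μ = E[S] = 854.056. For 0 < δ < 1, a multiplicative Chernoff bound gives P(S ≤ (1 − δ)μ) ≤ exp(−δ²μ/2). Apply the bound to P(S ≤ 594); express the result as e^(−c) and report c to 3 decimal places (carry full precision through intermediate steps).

39.593

Write 594 = (1 − δ)μ, so δ = 1 − 594/854.056 = 0.3044953…
Then the exponent is δ²μ/2 = (μ − 594)²/(2μ) = 39.592909.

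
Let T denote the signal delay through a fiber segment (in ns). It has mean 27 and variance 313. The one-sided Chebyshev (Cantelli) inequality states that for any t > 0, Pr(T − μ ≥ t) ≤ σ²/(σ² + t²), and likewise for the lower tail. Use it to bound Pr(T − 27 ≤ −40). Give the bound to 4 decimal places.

0.1636

Here σ² = 313 and t = 40, so σ² + t² = 1913.
Cantelli's bound: 313/1913 = 0.1636.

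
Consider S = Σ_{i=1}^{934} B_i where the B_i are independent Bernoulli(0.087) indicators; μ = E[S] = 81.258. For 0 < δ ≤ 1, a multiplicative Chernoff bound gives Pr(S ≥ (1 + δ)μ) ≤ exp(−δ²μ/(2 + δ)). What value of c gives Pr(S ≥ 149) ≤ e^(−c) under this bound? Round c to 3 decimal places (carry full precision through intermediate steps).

19.930

Write 149 = (1 + δ)μ, so δ = 149/81.258 − 1 = 0.8336656…
Then the exponent is δ²μ/(2 + δ) = (149 − μ)² / (μ·(2 + δ)) = 19.929725.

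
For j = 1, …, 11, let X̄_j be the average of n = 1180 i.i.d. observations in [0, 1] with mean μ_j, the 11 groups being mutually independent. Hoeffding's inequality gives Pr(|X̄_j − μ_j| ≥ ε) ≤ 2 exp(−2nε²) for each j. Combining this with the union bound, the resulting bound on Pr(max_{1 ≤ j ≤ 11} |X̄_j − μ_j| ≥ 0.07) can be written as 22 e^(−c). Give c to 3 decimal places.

11.564

Union bound over the 11 events: Pr(max_{1 ≤ j ≤ 11} |X̄_j − μ_j| ≥ 0.07) ≤ 11·2·exp(−2nε²) = 22 exp(−2·1180·0.07²).
So c = 2·1180·0.07² = 11.5640.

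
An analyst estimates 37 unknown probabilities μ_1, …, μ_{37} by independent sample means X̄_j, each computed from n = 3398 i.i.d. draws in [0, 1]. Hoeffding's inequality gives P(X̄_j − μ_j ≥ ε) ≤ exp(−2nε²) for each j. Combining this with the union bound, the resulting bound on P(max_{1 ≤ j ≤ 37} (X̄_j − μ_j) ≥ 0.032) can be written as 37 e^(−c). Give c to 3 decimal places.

6.959

Union bound over the 37 events: P(max_{1 ≤ j ≤ 37} (X̄_j − μ_j) ≥ 0.032) ≤ 37·exp(−2nε²) = 37 exp(−2·3398·0.032²).
So c = 2·3398·0.032² = 6.9591.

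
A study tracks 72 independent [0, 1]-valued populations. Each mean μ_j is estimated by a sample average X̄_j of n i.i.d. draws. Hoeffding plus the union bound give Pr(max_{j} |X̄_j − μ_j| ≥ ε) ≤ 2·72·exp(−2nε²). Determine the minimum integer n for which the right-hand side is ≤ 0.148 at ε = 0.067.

767

Need 2·72·exp(−2nε²) ≤ 0.148, i.e. exp(−2nε²) ≤ 0.148/144.
So 2nε² ≥ ln(144/0.148) = 6.880356.
Hence n ≥ 6.880356/(2·0.067²) = 766.357.
The smallest integer n is 767.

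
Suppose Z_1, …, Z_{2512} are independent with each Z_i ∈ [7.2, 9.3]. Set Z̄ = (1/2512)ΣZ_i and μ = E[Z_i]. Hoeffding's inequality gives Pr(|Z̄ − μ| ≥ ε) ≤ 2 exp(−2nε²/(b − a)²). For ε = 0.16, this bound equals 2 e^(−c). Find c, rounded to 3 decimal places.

29.164

c = 2nε²/(b − a)² = 2·2512·0.16² / 2.1² = 29.1643.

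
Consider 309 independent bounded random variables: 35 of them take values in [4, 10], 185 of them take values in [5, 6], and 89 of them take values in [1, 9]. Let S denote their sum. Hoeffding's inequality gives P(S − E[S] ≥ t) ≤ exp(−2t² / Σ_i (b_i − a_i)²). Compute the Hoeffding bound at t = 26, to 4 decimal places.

Σ(b_i − a_i)² = 35·6² + 185·1² + 89·8² = 7141.
Exponent = 2·26² / 7141 = 0.18933.
Bound = exp(−0.18933) = 0.82751.

0.8275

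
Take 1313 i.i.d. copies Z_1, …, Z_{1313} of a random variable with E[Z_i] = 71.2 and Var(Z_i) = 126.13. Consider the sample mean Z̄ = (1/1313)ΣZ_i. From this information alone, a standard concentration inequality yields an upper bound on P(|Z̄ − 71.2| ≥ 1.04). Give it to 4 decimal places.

0.0888

With mean and variance of each term known, Chebyshev's inequality bounds the deviation of the sum (or sample mean).
Var(Z̄) = Var(Z_i)/n = 126.13/1313 = 0.096062.
Chebyshev: P(|Z̄ − 71.2| ≥ 1.04) ≤ Var(Z̄)/(1.04)² = 126.13/(1313·1.04²) = 0.0888.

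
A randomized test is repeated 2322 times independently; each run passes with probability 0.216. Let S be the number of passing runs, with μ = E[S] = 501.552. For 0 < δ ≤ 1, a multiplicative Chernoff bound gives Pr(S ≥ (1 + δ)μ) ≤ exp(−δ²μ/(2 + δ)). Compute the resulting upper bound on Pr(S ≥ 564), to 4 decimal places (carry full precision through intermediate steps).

Write 564 = (1 + δ)μ, so δ = 564/501.552 − 1 = 0.1245095…
Then the exponent is δ²μ/(2 + δ) = (564 − μ)² / (μ·(2 + δ)) = 3.659843.
Bound = exp(−3.659843) = 0.02574.

0.0257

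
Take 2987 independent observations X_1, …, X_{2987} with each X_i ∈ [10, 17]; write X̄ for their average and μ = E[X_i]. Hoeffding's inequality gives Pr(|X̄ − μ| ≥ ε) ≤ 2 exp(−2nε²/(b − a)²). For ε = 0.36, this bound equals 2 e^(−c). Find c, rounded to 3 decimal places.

c = 2nε²/(b − a)² = 2·2987·0.36² / 7² = 15.8006.

15.801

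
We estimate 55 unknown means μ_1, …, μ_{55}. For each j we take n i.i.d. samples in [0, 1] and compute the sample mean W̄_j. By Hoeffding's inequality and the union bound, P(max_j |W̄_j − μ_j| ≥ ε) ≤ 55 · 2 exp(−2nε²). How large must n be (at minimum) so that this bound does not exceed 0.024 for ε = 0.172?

143

Need 2·55·exp(−2nε²) ≤ 0.024, i.e. exp(−2nε²) ≤ 0.024/110.
So 2nε² ≥ ln(110/0.024) = 8.430182.
Hence n ≥ 8.430182/(2·0.172²) = 142.479.
The smallest integer n is 143.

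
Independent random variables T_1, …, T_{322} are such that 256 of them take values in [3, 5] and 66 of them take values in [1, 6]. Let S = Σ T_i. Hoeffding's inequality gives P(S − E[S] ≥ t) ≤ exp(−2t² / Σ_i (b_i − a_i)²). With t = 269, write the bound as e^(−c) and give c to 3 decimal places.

Σ(b_i − a_i)² = 256·2² + 66·5² = 2674.
c = 2t² / 2674 = 2·269² / 2674 = 54.1219.

54.122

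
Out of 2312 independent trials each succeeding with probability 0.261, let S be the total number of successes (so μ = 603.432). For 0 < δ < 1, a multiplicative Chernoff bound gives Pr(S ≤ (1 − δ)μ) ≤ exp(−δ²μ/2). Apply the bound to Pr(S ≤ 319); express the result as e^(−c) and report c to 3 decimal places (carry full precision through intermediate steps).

Write 319 = (1 − δ)μ, so δ = 1 − 319/603.432 = 0.4713572…
Then the exponent is δ²μ/2 = (μ − 319)²/(2μ) = 67.034531.

67.035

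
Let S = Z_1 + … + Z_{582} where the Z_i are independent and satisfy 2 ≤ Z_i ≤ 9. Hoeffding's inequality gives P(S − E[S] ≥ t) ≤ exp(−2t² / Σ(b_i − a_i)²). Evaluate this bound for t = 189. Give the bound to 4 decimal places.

Σ(b_i − a_i)² = 582·(7)² = 28518.
Exponent = 2·189²/28518 = 2.5052.
Bound = exp(−2.5052) = 0.08166.

0.0817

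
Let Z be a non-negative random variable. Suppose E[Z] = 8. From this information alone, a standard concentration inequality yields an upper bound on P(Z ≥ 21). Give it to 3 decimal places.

Only the mean of a non-negative variable is known, so Markov's inequality is the applicable tail bound.
Markov's inequality: for a non-negative random variable, P(Z ≥ a) ≤ E[Z]/a.
Here E[Z] = 8 and a = 21, so the bound is 8/21 = 0.3810.

0.381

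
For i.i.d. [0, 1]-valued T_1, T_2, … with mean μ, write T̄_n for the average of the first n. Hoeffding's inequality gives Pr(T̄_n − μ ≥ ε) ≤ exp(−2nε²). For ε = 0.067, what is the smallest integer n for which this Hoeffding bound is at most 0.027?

403

Require exp(−2nε²) ≤ 0.027, i.e. 2nε² ≥ ln(1/0.027) = 3.611918.
So n ≥ 3.611918 / (2·0.067²) = 402.308.
The smallest integer n is 403.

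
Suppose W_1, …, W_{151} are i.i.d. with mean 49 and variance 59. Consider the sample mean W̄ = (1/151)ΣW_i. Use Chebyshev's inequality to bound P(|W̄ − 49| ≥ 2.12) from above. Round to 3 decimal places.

0.087

Var(W̄) = Var(W_i)/n = 59/151 = 0.39073.
Chebyshev: P(|W̄ − 49| ≥ 2.12) ≤ Var(W̄)/(2.12)² = 59/(151·2.12²) = 0.0869.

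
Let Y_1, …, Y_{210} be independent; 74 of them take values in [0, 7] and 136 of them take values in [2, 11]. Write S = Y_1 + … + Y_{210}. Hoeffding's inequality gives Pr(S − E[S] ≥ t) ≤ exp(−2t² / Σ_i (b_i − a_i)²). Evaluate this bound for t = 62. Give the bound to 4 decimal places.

Σ(b_i − a_i)² = 74·7² + 136·9² = 14642.
Exponent = 2·62² / 14642 = 0.52506.
Bound = exp(−0.52506) = 0.59152.

0.5915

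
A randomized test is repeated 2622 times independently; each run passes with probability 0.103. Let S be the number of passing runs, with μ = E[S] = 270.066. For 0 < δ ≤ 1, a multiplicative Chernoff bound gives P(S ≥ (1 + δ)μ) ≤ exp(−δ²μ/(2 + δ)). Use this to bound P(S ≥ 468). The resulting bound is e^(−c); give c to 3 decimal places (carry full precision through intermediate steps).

53.082

Write 468 = (1 + δ)μ, so δ = 468/270.066 − 1 = 0.7329097…
Then the exponent is δ²μ/(2 + δ) = (468 − μ)² / (μ·(2 + δ)) = 53.081795.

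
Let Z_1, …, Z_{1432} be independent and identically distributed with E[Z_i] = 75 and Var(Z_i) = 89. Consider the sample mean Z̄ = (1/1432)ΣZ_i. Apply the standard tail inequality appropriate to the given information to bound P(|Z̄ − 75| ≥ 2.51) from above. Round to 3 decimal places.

0.010

With mean and variance of each term known, Chebyshev's inequality bounds the deviation of the sum (or sample mean).
Var(Z̄) = Var(Z_i)/n = 89/1432 = 0.062151.
Chebyshev: P(|Z̄ − 75| ≥ 2.51) ≤ Var(Z̄)/(2.51)² = 89/(1432·2.51²) = 0.0099.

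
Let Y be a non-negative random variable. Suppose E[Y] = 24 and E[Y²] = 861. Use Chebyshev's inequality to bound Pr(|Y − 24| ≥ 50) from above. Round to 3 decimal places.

0.114

Var(Y) = E[Y²] − (E[Y])² = 861 − 576 = 285.
Chebyshev's inequality: Pr(|Y − μ| ≥ t) ≤ Var(Y)/t² = 285/2500 = 0.1140.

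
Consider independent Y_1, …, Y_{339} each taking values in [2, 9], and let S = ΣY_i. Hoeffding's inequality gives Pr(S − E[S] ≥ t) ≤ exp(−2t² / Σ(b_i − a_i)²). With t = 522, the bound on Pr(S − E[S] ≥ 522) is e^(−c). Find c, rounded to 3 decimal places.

Σ(b_i − a_i)² = 339·(7)² = 16611.
c = 2t²/16611 = 2·522²/16611 = 32.8077.

32.808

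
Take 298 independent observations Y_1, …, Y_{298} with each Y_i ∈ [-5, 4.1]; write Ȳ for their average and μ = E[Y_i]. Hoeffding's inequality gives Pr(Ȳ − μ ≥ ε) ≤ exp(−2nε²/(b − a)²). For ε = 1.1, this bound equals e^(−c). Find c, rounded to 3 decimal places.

8.709

c = 2nε²/(b − a)² = 2·298·1.1² / 9.1² = 8.7086.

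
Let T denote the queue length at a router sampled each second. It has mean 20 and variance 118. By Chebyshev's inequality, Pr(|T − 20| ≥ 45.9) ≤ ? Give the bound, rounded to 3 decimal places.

Chebyshev: Pr(|T − μ| ≥ t) ≤ Var(T)/t².
Bound = 118 / 2106.81 = 0.0560.

0.056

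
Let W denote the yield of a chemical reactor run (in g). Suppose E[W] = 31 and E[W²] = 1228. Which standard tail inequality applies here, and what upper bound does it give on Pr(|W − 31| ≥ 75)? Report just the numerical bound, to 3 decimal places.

0.047

The first two moments determine the variance, so Chebyshev's inequality is the sharpest standard bound available.
Var(W) = E[W²] − (E[W])² = 1228 − 961 = 267.
Chebyshev's inequality: Pr(|W − μ| ≥ t) ≤ Var(W)/t² = 267/5625 = 0.0475.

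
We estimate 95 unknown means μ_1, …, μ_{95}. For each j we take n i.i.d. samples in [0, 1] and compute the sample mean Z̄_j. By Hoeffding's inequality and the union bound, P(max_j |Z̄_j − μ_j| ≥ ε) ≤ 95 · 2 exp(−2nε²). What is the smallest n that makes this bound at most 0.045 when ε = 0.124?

Need 2·95·exp(−2nε²) ≤ 0.045, i.e. exp(−2nε²) ≤ 0.045/190.
So 2nε² ≥ ln(190/0.045) = 8.348117.
Hence n ≥ 8.348117/(2·0.124²) = 271.466.
The smallest integer n is 272.

272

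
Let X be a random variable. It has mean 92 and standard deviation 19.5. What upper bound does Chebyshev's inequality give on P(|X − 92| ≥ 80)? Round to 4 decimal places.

Chebyshev: P(|X − μ| ≥ t) ≤ Var(X)/t².
Var(X) = σ² = 19.5² = 380.25.
Bound = 380.25 / 6400 = 0.0594.

0.0594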